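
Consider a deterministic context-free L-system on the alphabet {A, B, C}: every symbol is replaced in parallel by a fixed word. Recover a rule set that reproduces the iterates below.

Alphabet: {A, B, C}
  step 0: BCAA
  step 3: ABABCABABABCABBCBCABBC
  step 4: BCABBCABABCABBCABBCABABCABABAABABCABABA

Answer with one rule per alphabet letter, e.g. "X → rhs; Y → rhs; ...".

A->BC, B->AB, C->A

  step 3 ⇒ step 4: ABABCABABABCABBCBCABBC ⇒ BC·AB·BC·AB·A·BC·AB·BC·AB·BC·AB·A·BC·AB·AB·A·AB·A·BC·AB·AB·A
    A ↦ BC
    B ↦ AB
    C ↦ A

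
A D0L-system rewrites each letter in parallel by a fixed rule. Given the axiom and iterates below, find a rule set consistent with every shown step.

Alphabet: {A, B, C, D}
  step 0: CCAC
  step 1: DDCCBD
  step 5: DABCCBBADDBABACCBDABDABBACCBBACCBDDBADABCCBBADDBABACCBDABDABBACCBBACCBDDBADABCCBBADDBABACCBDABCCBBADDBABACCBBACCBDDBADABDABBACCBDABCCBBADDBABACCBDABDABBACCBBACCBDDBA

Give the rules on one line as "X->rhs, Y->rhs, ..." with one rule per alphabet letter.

  step 0 ⇒ step 1: CCAC ⇒ D·D·CCB·D
    A ↦ CCB
    C ↦ D
    B ↦ BA  (constrained at step 1)
    D ↦ DAB  (constrained at step 1)

A->CCB, B->BA, C->D, D->DAB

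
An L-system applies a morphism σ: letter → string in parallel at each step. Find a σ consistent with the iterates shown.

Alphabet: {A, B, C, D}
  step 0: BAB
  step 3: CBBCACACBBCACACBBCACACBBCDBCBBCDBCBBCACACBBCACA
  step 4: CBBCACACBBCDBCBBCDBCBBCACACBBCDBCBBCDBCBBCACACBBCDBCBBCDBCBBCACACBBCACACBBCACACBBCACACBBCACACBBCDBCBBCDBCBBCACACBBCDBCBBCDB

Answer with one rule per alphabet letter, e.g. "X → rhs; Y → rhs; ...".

  step 3 ⇒ step 4: CBBCACACBBCACACBBCACACBBCDBCBBCDBCBBCACACBBCACA ⇒ CBB·CA·CA·CBB·CDB·CBB·CDB·CBB·CA·CA·CBB·CDB·CBB·CDB·CBB·CA·CA·CBB·CDB·CBB·CDB·CBB·CA·CA·CBB·CA·CA·CBB·CA·CA·CBB·CA·CA·CBB·CA·CA·CBB·CDB·CBB·CDB·CBB·CA·CA·CBB·CDB·CBB·CDB
    A ↦ CDB
    B ↦ CA
    C ↦ CBB
    D ↦ CA

A->CDB, B->CA, C->CBB, D->CA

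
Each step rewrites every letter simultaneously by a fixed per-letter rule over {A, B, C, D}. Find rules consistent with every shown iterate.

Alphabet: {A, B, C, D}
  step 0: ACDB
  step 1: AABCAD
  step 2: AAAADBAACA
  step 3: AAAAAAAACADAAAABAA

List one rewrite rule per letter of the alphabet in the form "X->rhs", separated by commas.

A->AA, B->D, C->B, D->CA

  step 2 ⇒ step 3: AAAADBAACA ⇒ AA·AA·AA·AA·CA·D·AA·AA·B·AA
    A ↦ AA
    B ↦ D
    C ↦ B
    D ↦ CA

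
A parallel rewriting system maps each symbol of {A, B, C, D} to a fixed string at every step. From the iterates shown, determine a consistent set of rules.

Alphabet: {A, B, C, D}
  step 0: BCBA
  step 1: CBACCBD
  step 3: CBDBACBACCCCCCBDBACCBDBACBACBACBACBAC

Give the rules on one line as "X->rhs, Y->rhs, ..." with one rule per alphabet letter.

  step 0 ⇒ step 1: BCBA ⇒ C·BAC·C·BD
    A ↦ BD
    B ↦ C
    C ↦ BAC
    D ↦ CCC  (constrained at step 1)

A->BD, B->C, C->BAC, D->CCC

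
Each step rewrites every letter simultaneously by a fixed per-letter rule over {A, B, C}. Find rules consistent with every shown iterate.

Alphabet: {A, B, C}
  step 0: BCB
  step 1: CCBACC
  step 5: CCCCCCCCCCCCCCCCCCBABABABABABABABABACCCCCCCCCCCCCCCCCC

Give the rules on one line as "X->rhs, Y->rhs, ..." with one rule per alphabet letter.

A->C, B->CC, C->BA

  step 0 ⇒ step 1: BCB ⇒ CC·BA·CC
    B ↦ CC
    C ↦ BA
    A ↦ C  (constrained at step 1)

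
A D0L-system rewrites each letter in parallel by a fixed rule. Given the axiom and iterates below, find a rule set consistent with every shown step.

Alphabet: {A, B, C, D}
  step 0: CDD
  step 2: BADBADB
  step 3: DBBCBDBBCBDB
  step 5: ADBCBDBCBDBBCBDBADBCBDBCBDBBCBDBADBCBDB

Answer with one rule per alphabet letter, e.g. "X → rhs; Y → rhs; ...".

A->B, B->DB, C->A, D->CB

  step 2 ⇒ step 3: BADBADB ⇒ DB·B·CB·DB·B·CB·DB
    A ↦ B
    B ↦ DB
    D ↦ CB
    C ↦ A  (constrained at step 0)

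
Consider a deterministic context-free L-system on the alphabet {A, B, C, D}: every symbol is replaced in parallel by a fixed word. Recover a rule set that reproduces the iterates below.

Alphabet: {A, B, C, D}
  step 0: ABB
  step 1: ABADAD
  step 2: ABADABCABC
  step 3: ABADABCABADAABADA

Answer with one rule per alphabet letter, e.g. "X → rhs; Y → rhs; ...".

A->AB, B->AD, C->A, D->C

  step 2 ⇒ step 3: ABADABCABC ⇒ AB·AD·AB·C·AB·AD·A·AB·AD·A
    A ↦ AB
    B ↦ AD
    C ↦ A
    D ↦ C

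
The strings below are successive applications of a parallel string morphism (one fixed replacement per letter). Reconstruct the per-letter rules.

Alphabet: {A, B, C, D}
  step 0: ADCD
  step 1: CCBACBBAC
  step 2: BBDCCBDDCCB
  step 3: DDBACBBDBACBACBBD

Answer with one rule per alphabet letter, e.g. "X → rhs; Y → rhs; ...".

A->CC, B->D, C->B, D->BAC

  step 2 ⇒ step 3: BBDCCBDDCCB ⇒ D·D·BAC·B·B·D·BAC·BAC·B·B·D
    B ↦ D
    C ↦ B
    D ↦ BAC
  step 0 ⇒ step 1: ADCD ⇒ CC·BAC·B·BAC
    A ↦ CC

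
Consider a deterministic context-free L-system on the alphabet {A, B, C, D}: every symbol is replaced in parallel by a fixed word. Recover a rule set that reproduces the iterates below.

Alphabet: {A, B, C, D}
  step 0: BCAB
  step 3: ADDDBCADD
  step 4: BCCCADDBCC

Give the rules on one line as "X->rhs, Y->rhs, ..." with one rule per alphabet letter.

  step 3 ⇒ step 4: ADDDBCADD ⇒ B·C·C·C·AD·D·B·C·C
    A ↦ B
    B ↦ AD
    C ↦ D
    D ↦ C

A->B, B->AD, C->D, D->C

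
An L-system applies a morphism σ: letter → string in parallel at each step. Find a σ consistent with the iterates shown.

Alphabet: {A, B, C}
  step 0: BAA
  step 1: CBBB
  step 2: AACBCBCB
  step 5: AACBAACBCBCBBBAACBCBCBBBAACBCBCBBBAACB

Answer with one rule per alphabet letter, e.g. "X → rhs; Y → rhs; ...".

A->B, B->CB, C->AA

  step 1 ⇒ step 2: CBBB ⇒ AA·CB·CB·CB
    B ↦ CB
    C ↦ AA
  step 0 ⇒ step 1: BAA ⇒ CB·B·B
    A ↦ B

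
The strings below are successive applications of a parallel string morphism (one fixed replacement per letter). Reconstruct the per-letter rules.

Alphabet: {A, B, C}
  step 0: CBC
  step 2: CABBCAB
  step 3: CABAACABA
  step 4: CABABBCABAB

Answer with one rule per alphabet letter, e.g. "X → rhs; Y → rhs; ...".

  step 3 ⇒ step 4: CABAACABA ⇒ CA·B·A·B·B·CA·B·A·B
    A ↦ B
    B ↦ A
    C ↦ CA

A->B, B->A, C->CA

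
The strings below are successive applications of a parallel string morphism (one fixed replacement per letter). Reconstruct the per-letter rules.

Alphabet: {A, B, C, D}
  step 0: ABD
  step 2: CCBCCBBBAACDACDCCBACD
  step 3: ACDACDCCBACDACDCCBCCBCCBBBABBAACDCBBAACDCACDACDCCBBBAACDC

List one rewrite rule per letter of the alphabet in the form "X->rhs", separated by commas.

A->BBA, B->CCB, C->ACD, D->C

  step 2 ⇒ step 3: CCBCCBBBAACDACDCCBACD ⇒ ACD·ACD·CCB·ACD·ACD·CCB·CCB·CCB·BBA·BBA·ACD·C·BBA·ACD·C·ACD·ACD·CCB·BBA·ACD·C
    A ↦ BBA
    B ↦ CCB
    C ↦ ACD
    D ↦ C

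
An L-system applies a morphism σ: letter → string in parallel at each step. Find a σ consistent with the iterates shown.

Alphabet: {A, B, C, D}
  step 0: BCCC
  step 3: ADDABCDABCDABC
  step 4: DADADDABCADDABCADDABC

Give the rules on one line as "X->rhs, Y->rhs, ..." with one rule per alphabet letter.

A->D, B->A, C->BC, D->AD

  step 3 ⇒ step 4: ADDABCDABCDABC ⇒ D·AD·AD·D·A·BC·AD·D·A·BC·AD·D·A·BC
    A ↦ D
    B ↦ A
    C ↦ BC
    D ↦ AD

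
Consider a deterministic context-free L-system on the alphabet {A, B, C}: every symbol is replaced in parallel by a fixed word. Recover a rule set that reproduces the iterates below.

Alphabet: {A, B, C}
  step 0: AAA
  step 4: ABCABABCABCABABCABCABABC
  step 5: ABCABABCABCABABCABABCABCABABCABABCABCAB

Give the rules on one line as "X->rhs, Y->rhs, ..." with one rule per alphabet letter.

  step 4 ⇒ step 5: ABCABABCABCABABCABCABABC ⇒ AB·C·AB·AB·C·AB·C·AB·AB·C·AB·AB·C·AB·C·AB·AB·C·AB·AB·C·AB·C·AB
    A ↦ AB
    B ↦ C
    C ↦ AB

A->AB, B->C, C->AB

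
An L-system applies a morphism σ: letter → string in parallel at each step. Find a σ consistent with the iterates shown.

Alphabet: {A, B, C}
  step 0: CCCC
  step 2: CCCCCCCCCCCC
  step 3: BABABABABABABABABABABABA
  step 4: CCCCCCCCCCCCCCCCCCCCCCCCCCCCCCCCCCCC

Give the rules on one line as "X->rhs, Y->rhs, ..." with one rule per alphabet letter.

  step 3 ⇒ step 4: BABABABABABABABABABABABA ⇒ CC·C·CC·C·CC·C·CC·C·CC·C·CC·C·CC·C·CC·C·CC·C·CC·C·CC·C·CC·C
    A ↦ C
    B ↦ CC
  step 2 ⇒ step 3: CCCCCCCCCCCC ⇒ BA·BA·BA·BA·BA·BA·BA·BA·BA·BA·BA·BA
    C ↦ BA

A->C, B->CC, C->BA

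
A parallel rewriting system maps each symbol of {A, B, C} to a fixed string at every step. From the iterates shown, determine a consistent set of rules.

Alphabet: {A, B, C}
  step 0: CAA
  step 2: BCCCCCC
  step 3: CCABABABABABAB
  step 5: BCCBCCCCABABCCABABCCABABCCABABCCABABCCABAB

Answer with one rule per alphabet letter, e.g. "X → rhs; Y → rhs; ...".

  step 2 ⇒ step 3: BCCCCCC ⇒ CC·AB·AB·AB·AB·AB·AB
    B ↦ CC
    C ↦ AB
    A ↦ B  (constrained at step 0)

A->B, B->CC, C->AB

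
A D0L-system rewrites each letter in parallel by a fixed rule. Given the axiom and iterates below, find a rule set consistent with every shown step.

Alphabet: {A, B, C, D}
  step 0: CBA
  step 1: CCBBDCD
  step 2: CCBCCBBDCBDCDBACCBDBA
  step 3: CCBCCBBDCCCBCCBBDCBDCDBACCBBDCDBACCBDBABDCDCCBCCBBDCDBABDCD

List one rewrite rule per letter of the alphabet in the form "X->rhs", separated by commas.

A->D, B->BDC, C->CCB, D->DBA

  step 2 ⇒ step 3: CCBCCBBDCBDCDBACCBDBA ⇒ CCB·CCB·BDC·CCB·CCB·BDC·BDC·DBA·CCB·BDC·DBA·CCB·DBA·BDC·D·CCB·CCB·BDC·DBA·BDC·D
    A ↦ D
    B ↦ BDC
    C ↦ CCB
    D ↦ DBA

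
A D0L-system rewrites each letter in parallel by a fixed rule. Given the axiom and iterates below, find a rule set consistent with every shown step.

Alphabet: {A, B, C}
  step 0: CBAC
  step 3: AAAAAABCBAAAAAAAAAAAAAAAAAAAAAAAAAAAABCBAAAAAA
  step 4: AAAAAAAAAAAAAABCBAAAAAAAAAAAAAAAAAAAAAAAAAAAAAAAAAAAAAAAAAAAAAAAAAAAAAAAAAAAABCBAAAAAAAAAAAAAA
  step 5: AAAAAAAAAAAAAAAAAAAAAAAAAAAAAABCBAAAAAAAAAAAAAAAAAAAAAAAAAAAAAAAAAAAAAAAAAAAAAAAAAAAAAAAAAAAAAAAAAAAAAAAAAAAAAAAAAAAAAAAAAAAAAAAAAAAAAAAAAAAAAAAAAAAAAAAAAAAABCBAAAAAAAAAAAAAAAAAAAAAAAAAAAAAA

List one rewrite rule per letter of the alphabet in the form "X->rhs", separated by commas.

A->AA, B->AA, C->BCB

  step 4 ⇒ step 5: AAAAAAAAAAAAAABCBAAAAAAAAAAAAAAAAAAAAAAAAAAAAAAAAAAAAAAAAAAAAAAAAAAAAAAAAAAAABCBAAAAAAAAAAAAAA ⇒ AA·AA·AA·AA·AA·AA·AA·AA·AA·AA·AA·AA·AA·AA·AA·BCB·AA·AA·AA·AA·AA·AA·AA·AA·AA·AA·AA·AA·AA·AA·AA·AA·AA·AA·AA·AA·AA·AA·AA·AA·AA·AA·AA·AA·AA·AA·AA·AA·AA·AA·AA·AA·AA·AA·AA·AA·AA·AA·AA·AA·AA·AA·AA·AA·AA·AA·AA·AA·AA·AA·AA·AA·AA·AA·AA·AA·AA·AA·BCB·AA·AA·AA·AA·AA·AA·AA·AA·AA·AA·AA·AA·AA·AA·AA
    A ↦ AA
    B ↦ AA
    C ↦ BCB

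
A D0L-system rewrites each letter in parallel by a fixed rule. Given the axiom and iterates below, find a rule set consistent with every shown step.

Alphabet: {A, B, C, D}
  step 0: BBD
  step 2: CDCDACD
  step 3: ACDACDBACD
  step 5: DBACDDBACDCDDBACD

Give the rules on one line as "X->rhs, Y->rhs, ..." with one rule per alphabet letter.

A->B, B->D, C->A, D->CD

  step 2 ⇒ step 3: CDCDACD ⇒ A·CD·A·CD·B·A·CD
    A ↦ B
    C ↦ A
    D ↦ CD
    B ↦ D  (constrained at step 0)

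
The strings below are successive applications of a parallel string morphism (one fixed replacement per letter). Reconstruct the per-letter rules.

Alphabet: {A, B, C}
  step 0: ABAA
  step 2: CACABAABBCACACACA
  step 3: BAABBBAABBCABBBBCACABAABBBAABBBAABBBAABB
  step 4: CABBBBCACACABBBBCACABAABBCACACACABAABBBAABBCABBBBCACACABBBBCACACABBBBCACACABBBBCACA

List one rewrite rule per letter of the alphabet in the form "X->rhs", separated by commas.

  step 3 ⇒ step 4: BAABBBAABBCABBBBCACABAABBBAABBBAABBBAABB ⇒ CA·BB·BB·CA·CA·CA·BB·BB·CA·CA·BAA·BB·CA·CA·CA·CA·BAA·BB·BAA·BB·CA·BB·BB·CA·CA·CA·BB·BB·CA·CA·CA·BB·BB·CA·CA·CA·BB·BB·CA·CA
    A ↦ BB
    B ↦ CA
    C ↦ BAA

A->BB, B->CA, C->BAA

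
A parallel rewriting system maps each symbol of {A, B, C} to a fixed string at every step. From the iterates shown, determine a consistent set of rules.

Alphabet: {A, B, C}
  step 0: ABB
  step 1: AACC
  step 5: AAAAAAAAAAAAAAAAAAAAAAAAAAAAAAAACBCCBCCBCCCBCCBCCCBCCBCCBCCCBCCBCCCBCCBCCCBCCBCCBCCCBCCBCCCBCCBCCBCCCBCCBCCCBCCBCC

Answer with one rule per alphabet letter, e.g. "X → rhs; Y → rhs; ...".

  step 0 ⇒ step 1: ABB ⇒ AA·C·C
    A ↦ AA
    B ↦ C
    C ↦ BCC  (constrained at step 1)

A->AA, B->C, C->BCC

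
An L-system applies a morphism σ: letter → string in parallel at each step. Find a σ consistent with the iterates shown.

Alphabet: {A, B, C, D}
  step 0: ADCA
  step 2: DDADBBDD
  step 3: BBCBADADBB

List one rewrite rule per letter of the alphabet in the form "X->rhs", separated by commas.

A->C, B->AD, C->DD, D->B

  step 2 ⇒ step 3: DDADBBDD ⇒ B·B·C·B·AD·AD·B·B
    A ↦ C
    B ↦ AD
    D ↦ B
    C ↦ DD  (constrained at step 0)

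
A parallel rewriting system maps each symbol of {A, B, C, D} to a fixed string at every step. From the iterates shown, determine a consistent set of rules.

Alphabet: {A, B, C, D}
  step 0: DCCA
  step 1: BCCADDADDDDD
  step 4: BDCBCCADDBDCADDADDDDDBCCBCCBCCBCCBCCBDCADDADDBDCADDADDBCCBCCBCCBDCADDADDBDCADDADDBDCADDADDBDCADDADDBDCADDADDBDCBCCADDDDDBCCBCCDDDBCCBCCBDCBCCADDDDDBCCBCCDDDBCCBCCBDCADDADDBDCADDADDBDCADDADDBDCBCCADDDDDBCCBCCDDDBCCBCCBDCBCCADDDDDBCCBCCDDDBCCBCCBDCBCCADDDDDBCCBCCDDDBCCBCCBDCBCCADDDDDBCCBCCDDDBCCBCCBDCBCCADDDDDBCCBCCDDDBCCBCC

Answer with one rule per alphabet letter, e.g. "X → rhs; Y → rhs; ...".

A->DDD, B->BDC, C->ADD, D->BCC

  step 0 ⇒ step 1: DCCA ⇒ BCC·ADD·ADD·DDD
    A ↦ DDD
    C ↦ ADD
    D ↦ BCC
    B ↦ BDC  (constrained at step 1)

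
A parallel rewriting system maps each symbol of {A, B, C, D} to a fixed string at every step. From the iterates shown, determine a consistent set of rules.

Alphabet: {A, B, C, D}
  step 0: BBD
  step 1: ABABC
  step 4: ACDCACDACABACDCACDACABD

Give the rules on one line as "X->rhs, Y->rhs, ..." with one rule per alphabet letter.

A->AC, B->AB, C->D, D->C

  step 0 ⇒ step 1: BBD ⇒ AB·AB·C
    B ↦ AB
    D ↦ C
    A ↦ AC  (constrained at step 1)
    C ↦ D  (constrained at step 1)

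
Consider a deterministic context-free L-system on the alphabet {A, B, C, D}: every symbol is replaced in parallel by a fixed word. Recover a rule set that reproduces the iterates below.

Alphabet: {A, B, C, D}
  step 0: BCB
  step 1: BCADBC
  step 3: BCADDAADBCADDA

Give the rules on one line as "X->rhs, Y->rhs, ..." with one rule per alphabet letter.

A->D, B->BC, C->AD, D->A

  step 0 ⇒ step 1: BCB ⇒ BC·AD·BC
    B ↦ BC
    C ↦ AD
    A ↦ D  (constrained at step 1)
    D ↦ A  (constrained at step 1)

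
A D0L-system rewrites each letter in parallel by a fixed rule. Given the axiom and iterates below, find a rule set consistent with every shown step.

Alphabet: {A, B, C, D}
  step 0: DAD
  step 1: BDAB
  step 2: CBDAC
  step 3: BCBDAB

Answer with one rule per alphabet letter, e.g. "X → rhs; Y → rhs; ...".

  step 2 ⇒ step 3: CBDAC ⇒ B·C·B·DA·B
    A ↦ DA
    B ↦ C
    C ↦ B
    D ↦ B

A->DA, B->C, C->B, D->B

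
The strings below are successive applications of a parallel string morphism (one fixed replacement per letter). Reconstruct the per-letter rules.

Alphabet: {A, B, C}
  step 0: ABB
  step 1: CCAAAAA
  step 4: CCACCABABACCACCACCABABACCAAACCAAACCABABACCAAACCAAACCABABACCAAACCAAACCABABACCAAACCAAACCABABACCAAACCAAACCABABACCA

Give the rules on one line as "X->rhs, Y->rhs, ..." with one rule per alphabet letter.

  step 0 ⇒ step 1: ABB ⇒ CCA·AA·AA
    A ↦ CCA
    B ↦ AA
    C ↦ BA  (constrained at step 1)

A->CCA, B->AA, C->BA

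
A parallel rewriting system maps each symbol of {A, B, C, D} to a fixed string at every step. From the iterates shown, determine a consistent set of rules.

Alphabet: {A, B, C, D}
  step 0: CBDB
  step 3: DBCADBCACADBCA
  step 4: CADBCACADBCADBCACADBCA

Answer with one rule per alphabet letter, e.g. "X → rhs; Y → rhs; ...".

A->CA, B->A, C->DB, D->C

  step 3 ⇒ step 4: DBCADBCACADBCA ⇒ C·A·DB·CA·C·A·DB·CA·DB·CA·C·A·DB·CA
    A ↦ CA
    B ↦ A
    C ↦ DB
    D ↦ C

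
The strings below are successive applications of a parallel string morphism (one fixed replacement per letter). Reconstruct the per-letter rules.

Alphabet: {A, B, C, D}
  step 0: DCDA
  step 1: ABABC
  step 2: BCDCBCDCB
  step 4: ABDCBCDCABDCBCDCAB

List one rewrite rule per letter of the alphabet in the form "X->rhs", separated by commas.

A->BC, B->DC, C->B, D->A

  step 1 ⇒ step 2: ABABC ⇒ BC·DC·BC·DC·B
    A ↦ BC
    B ↦ DC
    C ↦ B
  step 0 ⇒ step 1: DCDA ⇒ A·B·A·BC
    D ↦ A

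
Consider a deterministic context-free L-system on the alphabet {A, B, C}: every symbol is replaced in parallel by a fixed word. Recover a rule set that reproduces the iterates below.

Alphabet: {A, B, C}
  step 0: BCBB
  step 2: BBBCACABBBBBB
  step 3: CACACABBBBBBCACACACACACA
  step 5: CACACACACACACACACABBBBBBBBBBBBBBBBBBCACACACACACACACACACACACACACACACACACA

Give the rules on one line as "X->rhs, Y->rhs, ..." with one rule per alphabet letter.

  step 2 ⇒ step 3: BBBCACABBBBBB ⇒ CA·CA·CA·BB·B·BB·B·CA·CA·CA·CA·CA·CA
    A ↦ B
    B ↦ CA
    C ↦ BB

A->B, B->CA, C->BB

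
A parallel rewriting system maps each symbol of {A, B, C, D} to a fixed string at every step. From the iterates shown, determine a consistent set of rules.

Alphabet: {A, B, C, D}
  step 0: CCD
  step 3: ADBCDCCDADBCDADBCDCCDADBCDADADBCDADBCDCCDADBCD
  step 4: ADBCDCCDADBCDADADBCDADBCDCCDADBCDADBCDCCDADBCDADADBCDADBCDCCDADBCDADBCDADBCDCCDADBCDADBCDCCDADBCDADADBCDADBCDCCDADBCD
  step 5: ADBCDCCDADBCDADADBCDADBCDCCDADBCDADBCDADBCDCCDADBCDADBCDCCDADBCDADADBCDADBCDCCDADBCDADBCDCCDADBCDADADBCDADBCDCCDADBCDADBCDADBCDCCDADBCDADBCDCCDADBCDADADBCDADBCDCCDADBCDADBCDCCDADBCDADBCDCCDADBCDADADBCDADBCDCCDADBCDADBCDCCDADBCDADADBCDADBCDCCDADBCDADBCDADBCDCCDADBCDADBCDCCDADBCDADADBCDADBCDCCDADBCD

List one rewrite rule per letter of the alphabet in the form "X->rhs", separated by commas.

  step 4 ⇒ step 5: ADBCDCCDADBCDADADBCDADBCDCCDADBCDADBCDCCDADBCDADADBCDADBCDCCDADBCDADBCDADBCDCCDADBCDADBCDCCDADBCDADADBCDADBCDCCDADBCD ⇒ AD·BCD·CCD·AD·BCD·AD·AD·BCD·AD·BCD·CCD·AD·BCD·AD·BCD·AD·BCD·CCD·AD·BCD·AD·BCD·CCD·AD·BCD·AD·AD·BCD·AD·BCD·CCD·AD·BCD·AD·BCD·CCD·AD·BCD·AD·AD·BCD·AD·BCD·CCD·AD·BCD·AD·BCD·AD·BCD·CCD·AD·BCD·AD·BCD·CCD·AD·BCD·AD·AD·BCD·AD·BCD·CCD·AD·BCD·AD·BCD·CCD·AD·BCD·AD·BCD·CCD·AD·BCD·AD·AD·BCD·AD·BCD·CCD·AD·BCD·AD·BCD·CCD·AD·BCD·AD·AD·BCD·AD·BCD·CCD·AD·BCD·AD·BCD·AD·BCD·CCD·AD·BCD·AD·BCD·CCD·AD·BCD·AD·AD·BCD·AD·BCD·CCD·AD·BCD
    A ↦ AD
    B ↦ CCD
    C ↦ AD
    D ↦ BCD

A->AD, B->CCD, C->AD, D->BCD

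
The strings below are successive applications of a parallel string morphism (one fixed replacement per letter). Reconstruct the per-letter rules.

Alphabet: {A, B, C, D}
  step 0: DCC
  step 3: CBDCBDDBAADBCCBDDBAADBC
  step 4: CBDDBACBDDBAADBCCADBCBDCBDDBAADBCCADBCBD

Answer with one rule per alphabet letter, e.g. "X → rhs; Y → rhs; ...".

  step 3 ⇒ step 4: CBDCBDDBAADBCCBDDBAADBC ⇒ CBD·DB·A·CBD·DB·A·A·DB·C·C·A·DB·CBD·CBD·DB·A·A·DB·C·C·A·DB·CBD
    A ↦ C
    B ↦ DB
    C ↦ CBD
    D ↦ A

A->C, B->DB, C->CBD, D->A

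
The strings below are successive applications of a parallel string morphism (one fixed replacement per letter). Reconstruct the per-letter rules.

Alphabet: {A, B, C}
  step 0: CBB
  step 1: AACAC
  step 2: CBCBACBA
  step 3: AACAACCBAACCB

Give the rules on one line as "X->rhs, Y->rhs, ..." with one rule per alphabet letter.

  step 2 ⇒ step 3: CBCBACBA ⇒ A·AC·A·AC·CB·A·AC·CB
    A ↦ CB
    B ↦ AC
    C ↦ A

A->CB, B->AC, C->A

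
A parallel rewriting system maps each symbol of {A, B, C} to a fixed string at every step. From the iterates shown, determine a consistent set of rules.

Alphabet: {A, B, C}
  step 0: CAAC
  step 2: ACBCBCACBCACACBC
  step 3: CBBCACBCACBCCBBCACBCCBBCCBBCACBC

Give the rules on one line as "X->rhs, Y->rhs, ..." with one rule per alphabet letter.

  step 2 ⇒ step 3: ACBCBCACBCACACBC ⇒ CB·BC·AC·BC·AC·BC·CB·BC·AC·BC·CB·BC·CB·BC·AC·BC
    A ↦ CB
    B ↦ AC
    C ↦ BC

A->CB, B->AC, C->BC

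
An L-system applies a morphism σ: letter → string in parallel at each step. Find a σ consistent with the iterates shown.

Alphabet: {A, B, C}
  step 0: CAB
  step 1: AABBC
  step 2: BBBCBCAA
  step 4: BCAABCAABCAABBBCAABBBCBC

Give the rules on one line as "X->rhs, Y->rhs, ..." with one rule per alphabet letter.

  step 1 ⇒ step 2: AABBC ⇒ B·B·BC·BC·AA
    A ↦ B
    B ↦ BC
    C ↦ AA

A->B, B->BC, C->AA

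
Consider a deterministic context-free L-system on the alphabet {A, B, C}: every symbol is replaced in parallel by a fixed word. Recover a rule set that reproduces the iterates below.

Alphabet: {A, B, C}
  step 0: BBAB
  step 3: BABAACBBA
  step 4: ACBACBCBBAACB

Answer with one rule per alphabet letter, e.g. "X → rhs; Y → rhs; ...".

  step 3 ⇒ step 4: BABAACBBA ⇒ A·CB·A·CB·CB·B·A·A·CB
    A ↦ CB
    B ↦ A
    C ↦ B

A->CB, B->A, C->B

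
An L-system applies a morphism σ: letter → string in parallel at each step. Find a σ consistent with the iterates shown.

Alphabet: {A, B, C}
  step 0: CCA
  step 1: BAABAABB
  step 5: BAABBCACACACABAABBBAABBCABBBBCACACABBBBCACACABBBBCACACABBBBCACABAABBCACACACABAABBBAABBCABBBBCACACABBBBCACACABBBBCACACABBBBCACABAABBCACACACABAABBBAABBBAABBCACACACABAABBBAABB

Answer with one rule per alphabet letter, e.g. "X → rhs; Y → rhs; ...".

A->BB, B->CA, C->BAA

  step 0 ⇒ step 1: CCA ⇒ BAA·BAA·BB
    A ↦ BB
    C ↦ BAA
    B ↦ CA  (constrained at step 1)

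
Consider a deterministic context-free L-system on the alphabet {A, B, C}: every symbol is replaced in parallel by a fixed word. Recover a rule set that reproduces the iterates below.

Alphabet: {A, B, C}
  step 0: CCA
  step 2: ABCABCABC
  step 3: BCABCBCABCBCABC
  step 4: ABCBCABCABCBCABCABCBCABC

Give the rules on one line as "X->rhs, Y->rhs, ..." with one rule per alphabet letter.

  step 3 ⇒ step 4: BCABCBCABCBCABC ⇒ A·BC·BC·A·BC·A·BC·BC·A·BC·A·BC·BC·A·BC
    A ↦ BC
    B ↦ A
    C ↦ BC

A->BC, B->A, C->BC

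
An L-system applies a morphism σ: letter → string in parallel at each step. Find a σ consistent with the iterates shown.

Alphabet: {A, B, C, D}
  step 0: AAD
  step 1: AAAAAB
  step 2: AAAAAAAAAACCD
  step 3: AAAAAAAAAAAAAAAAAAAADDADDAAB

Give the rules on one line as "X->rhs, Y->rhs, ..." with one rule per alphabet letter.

A->AA, B->CCD, C->DDA, D->AB

  step 2 ⇒ step 3: AAAAAAAAAACCD ⇒ AA·AA·AA·AA·AA·AA·AA·AA·AA·AA·DDA·DDA·AB
    A ↦ AA
    C ↦ DDA
    D ↦ AB
  step 1 ⇒ step 2: AAAAAB ⇒ AA·AA·AA·AA·AA·CCD
    B ↦ CCD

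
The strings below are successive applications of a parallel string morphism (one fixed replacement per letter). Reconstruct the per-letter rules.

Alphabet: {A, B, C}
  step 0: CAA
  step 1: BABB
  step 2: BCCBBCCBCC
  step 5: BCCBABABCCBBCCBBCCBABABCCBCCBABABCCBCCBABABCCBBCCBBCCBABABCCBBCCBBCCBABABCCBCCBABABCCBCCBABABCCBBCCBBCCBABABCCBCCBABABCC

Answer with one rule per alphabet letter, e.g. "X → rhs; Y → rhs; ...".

A->B, B->BCC, C->BA

  step 1 ⇒ step 2: BABB ⇒ BCC·B·BCC·BCC
    A ↦ B
    B ↦ BCC
  step 0 ⇒ step 1: CAA ⇒ BA·B·B
    C ↦ BA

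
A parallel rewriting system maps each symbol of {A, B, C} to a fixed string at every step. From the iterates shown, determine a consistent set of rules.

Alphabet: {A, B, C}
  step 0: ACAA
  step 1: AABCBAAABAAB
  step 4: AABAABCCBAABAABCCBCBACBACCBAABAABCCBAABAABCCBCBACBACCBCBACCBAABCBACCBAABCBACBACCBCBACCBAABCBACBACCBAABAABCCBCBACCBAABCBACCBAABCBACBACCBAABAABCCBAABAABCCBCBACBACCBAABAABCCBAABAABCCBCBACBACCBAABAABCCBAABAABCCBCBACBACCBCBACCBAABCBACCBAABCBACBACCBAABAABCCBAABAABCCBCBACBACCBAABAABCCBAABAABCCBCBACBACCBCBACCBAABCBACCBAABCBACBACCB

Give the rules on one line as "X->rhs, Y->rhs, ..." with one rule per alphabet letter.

  step 0 ⇒ step 1: ACAA ⇒ AAB·CBA·AAB·AAB
    A ↦ AAB
    C ↦ CBA
    B ↦ CCB  (constrained at step 1)

A->AAB, B->CCB, C->CBA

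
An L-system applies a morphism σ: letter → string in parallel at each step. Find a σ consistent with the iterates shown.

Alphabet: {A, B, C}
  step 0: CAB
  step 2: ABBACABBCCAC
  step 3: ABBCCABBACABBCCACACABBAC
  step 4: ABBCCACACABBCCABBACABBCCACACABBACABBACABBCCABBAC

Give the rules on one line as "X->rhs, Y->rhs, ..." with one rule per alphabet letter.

A->ABB, B->C, C->AC

  step 3 ⇒ step 4: ABBCCABBACABBCCACACABBAC ⇒ ABB·C·C·AC·AC·ABB·C·C·ABB·AC·ABB·C·C·AC·AC·ABB·AC·ABB·AC·ABB·C·C·ABB·AC
    A ↦ ABB
    B ↦ C
    C ↦ AC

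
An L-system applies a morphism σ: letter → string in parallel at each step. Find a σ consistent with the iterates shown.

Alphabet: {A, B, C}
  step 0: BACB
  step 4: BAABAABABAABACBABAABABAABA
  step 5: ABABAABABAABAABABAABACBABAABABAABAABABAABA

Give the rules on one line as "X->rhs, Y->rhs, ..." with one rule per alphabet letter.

A->BA, B->A, C->CB

  step 4 ⇒ step 5: BAABAABABAABACBABAABABAABA ⇒ A·BA·BA·A·BA·BA·A·BA·A·BA·BA·A·BA·CB·A·BA·A·BA·BA·A·BA·A·BA·BA·A·BA
    A ↦ BA
    B ↦ A
    C ↦ CB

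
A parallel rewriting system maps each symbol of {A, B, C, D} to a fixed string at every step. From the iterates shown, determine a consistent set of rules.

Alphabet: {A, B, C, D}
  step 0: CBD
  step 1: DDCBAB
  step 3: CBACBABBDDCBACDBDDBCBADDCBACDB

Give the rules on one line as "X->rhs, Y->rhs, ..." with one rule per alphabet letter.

  step 0 ⇒ step 1: CBD ⇒ DD·CBA·B
    B ↦ CBA
    C ↦ DD
    D ↦ B
    A ↦ CDB  (constrained at step 1)

A->CDB, B->CBA, C->DD, D->B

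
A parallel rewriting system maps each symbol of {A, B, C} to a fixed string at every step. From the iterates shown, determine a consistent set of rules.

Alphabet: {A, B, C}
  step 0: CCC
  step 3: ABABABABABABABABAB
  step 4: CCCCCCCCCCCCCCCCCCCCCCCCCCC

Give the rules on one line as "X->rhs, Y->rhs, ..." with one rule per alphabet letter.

  step 3 ⇒ step 4: ABABABABABABABABAB ⇒ CC·C·CC·C·CC·C·CC·C·CC·C·CC·C·CC·C·CC·C·CC·C
    A ↦ CC
    B ↦ C
    C ↦ AB  (constrained at step 0)

A->CC, B->C, C->AB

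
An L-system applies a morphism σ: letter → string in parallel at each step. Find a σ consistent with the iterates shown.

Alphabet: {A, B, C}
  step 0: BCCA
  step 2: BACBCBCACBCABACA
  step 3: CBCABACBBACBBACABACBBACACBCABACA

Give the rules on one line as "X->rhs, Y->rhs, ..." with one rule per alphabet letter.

  step 2 ⇒ step 3: BACBCBCACBCABACA ⇒ CB·CA·BA·CB·BA·CB·BA·CA·BA·CB·BA·CA·CB·CA·BA·CA
    A ↦ CA
    B ↦ CB
    C ↦ BA

A->CA, B->CB, C->BA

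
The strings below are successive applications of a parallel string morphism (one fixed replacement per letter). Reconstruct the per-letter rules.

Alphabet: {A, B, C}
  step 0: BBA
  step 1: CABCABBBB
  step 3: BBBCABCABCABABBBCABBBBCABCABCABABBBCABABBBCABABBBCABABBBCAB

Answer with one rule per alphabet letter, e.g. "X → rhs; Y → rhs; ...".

A->BBB, B->CAB, C->A

  step 0 ⇒ step 1: BBA ⇒ CAB·CAB·BBB
    A ↦ BBB
    B ↦ CAB
    C ↦ A  (constrained at step 1)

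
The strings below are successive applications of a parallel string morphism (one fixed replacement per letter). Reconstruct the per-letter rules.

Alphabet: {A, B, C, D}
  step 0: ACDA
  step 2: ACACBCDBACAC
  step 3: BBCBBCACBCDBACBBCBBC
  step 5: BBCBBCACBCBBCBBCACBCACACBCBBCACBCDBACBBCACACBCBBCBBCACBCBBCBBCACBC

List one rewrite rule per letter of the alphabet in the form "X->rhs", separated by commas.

  step 2 ⇒ step 3: ACACBCDBACAC ⇒ B·BC·B·BC·AC·BC·DB·AC·B·BC·B·BC
    A ↦ B
    B ↦ AC
    C ↦ BC
    D ↦ DB

A->B, B->AC, C->BC, D->DB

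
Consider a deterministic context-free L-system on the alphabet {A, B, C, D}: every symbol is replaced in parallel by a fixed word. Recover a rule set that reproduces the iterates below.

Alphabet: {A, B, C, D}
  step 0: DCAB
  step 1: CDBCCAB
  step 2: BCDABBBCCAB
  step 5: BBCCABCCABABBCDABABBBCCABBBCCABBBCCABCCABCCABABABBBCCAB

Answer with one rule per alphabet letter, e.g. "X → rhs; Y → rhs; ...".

A->CC, B->AB, C->B, D->CD

  step 1 ⇒ step 2: CDBCCAB ⇒ B·CD·AB·B·B·CC·AB
    A ↦ CC
    B ↦ AB
    C ↦ B
    D ↦ CD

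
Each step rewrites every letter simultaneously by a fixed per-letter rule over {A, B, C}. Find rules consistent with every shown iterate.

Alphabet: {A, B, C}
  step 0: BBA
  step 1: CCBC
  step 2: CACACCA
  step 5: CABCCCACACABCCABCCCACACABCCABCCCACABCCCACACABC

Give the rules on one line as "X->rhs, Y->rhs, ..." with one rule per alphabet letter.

  step 1 ⇒ step 2: CCBC ⇒ CA·CA·C·CA
    B ↦ C
    C ↦ CA
  step 0 ⇒ step 1: BBA ⇒ C·C·BC
    A ↦ BC

A->BC, B->C, C->CA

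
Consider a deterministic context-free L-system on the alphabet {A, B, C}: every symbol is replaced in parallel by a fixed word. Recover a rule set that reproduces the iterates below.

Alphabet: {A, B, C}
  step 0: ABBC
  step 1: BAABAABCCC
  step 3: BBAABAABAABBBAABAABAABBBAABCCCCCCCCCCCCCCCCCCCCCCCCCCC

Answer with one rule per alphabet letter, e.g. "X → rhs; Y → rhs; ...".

A->B, B->AAB, C->CCC

  step 0 ⇒ step 1: ABBC ⇒ B·AAB·AAB·CCC
    A ↦ B
    B ↦ AAB
    C ↦ CCC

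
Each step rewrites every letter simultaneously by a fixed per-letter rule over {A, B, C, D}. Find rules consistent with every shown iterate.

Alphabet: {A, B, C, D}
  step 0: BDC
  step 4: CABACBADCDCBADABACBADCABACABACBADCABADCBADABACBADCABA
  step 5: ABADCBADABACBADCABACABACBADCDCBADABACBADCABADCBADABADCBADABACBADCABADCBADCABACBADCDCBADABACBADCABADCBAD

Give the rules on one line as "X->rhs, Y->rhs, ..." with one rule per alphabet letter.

  step 4 ⇒ step 5: CABACBADCDCBADABACBADCABACABACBADCABADCBADABACBADCABA ⇒ ABA·D·CBA·D·ABA·CBA·D·C·ABA·C·ABA·CBA·D·C·D·CBA·D·ABA·CBA·D·C·ABA·D·CBA·D·ABA·D·CBA·D·ABA·CBA·D·C·ABA·D·CBA·D·C·ABA·CBA·D·C·D·CBA·D·ABA·CBA·D·C·ABA·D·CBA·D
    A ↦ D
    B ↦ CBA
    C ↦ ABA
    D ↦ C

A->D, B->CBA, C->ABA, D->C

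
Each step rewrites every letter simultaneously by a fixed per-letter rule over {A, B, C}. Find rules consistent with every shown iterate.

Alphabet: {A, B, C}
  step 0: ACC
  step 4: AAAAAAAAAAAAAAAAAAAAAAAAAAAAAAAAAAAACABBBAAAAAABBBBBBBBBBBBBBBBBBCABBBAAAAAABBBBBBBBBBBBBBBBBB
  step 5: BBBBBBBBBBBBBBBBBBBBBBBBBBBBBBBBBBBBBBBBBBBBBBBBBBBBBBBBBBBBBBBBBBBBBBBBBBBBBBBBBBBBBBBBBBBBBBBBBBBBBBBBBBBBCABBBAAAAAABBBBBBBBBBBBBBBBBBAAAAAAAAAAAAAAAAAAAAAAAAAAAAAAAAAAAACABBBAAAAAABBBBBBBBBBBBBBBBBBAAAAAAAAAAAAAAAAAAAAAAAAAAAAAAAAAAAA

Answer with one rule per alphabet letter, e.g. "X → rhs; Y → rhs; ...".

  step 4 ⇒ step 5: AAAAAAAAAAAAAAAAAAAAAAAAAAAAAAAAAAAACABBBAAAAAABBBBBBBBBBBBBBBBBBCABBBAAAAAABBBBBBBBBBBBBBBBBB ⇒ BBB·BBB·BBB·BBB·BBB·BBB·BBB·BBB·BBB·BBB·BBB·BBB·BBB·BBB·BBB·BBB·BBB·BBB·BBB·BBB·BBB·BBB·BBB·BBB·BBB·BBB·BBB·BBB·BBB·BBB·BBB·BBB·BBB·BBB·BBB·BBB·CA·BBB·AA·AA·AA·BBB·BBB·BBB·BBB·BBB·BBB·AA·AA·AA·AA·AA·AA·AA·AA·AA·AA·AA·AA·AA·AA·AA·AA·AA·AA·CA·BBB·AA·AA·AA·BBB·BBB·BBB·BBB·BBB·BBB·AA·AA·AA·AA·AA·AA·AA·AA·AA·AA·AA·AA·AA·AA·AA·AA·AA·AA
    A ↦ BBB
    B ↦ AA
    C ↦ CA

A->BBB, B->AA, C->CA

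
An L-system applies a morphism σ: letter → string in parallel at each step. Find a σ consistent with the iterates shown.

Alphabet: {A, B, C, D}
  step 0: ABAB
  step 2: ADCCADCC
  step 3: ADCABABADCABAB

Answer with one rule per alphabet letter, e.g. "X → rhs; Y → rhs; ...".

  step 2 ⇒ step 3: ADCCADCC ⇒ AD·C·AB·AB·AD·C·AB·AB
    A ↦ AD
    C ↦ AB
    D ↦ C
    B ↦ D  (constrained at step 0)

A->AD, B->D, C->AB, D->C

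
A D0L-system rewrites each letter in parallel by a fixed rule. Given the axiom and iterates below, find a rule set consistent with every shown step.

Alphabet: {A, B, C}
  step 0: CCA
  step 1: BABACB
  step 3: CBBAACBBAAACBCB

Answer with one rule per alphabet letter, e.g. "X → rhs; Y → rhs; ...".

  step 0 ⇒ step 1: CCA ⇒ BA·BA·CB
    A ↦ CB
    C ↦ BA
    B ↦ A  (constrained at step 1)

A->CB, B->A, C->BA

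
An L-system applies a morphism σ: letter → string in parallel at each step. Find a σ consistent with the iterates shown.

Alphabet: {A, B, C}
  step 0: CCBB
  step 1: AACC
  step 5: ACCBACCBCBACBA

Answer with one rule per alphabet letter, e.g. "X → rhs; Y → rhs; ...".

  step 0 ⇒ step 1: CCBB ⇒ A·A·C·C
    B ↦ C
    C ↦ A
    A ↦ CB  (constrained at step 1)

A->CB, B->C, C->A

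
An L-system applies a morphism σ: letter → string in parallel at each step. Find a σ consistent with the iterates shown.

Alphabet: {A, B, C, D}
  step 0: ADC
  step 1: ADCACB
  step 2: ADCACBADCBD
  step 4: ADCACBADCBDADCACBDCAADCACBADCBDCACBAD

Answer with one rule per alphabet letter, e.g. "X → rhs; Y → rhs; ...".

A->AD, B->D, C->CB, D->CA

  step 1 ⇒ step 2: ADCACB ⇒ AD·CA·CB·AD·CB·D
    A ↦ AD
    B ↦ D
    C ↦ CB
    D ↦ CA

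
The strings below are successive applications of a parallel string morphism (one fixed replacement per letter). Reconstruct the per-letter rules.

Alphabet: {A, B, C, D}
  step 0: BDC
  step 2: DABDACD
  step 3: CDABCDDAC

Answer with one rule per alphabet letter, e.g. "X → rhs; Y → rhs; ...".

  step 2 ⇒ step 3: DABDACD ⇒ C·D·AB·C·D·DA·C
    A ↦ D
    B ↦ AB
    C ↦ DA
    D ↦ C

A->D, B->AB, C->DA, D->C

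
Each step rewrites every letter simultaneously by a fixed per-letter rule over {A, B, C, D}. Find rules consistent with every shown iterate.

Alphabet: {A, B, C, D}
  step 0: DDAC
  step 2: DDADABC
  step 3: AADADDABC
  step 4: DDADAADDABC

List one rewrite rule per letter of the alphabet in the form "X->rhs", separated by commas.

  step 3 ⇒ step 4: AADADDABC ⇒ D·D·A·D·A·A·D·DA·BC
    A ↦ D
    B ↦ DA
    C ↦ BC
    D ↦ A

A->D, B->DA, C->BC, D->A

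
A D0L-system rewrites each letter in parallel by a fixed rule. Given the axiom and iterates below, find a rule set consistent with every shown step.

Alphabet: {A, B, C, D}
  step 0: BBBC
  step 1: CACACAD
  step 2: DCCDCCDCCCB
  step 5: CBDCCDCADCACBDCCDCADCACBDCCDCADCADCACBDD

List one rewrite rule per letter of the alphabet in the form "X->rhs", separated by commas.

  step 1 ⇒ step 2: CACACAD ⇒ D·CC·D·CC·D·CC·CB
    A ↦ CC
    C ↦ D
    D ↦ CB
  step 0 ⇒ step 1: BBBC ⇒ CA·CA·CA·D
    B ↦ CA

A->CC, B->CA, C->D, D->CB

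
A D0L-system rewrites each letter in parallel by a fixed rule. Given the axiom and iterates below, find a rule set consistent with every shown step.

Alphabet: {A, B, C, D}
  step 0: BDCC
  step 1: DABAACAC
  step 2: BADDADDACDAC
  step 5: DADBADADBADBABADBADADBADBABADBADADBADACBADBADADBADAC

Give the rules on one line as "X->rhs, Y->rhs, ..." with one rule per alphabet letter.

A->D, B->DA, C->AC, D->BA

  step 1 ⇒ step 2: DABAACAC ⇒ BA·D·DA·D·D·AC·D·AC
    A ↦ D
    B ↦ DA
    C ↦ AC
    D ↦ BA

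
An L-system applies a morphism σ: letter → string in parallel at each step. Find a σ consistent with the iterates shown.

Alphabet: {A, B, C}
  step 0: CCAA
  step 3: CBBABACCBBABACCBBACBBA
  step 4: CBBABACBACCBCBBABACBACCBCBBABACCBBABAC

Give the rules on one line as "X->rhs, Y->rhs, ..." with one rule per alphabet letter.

  step 3 ⇒ step 4: CBBABACCBBABACCBBACBBA ⇒ CB·BA·BA·C·BA·C·CB·CB·BA·BA·C·BA·C·CB·CB·BA·BA·C·CB·BA·BA·C
    A ↦ C
    B ↦ BA
    C ↦ CB

A->C, B->BA, C->CB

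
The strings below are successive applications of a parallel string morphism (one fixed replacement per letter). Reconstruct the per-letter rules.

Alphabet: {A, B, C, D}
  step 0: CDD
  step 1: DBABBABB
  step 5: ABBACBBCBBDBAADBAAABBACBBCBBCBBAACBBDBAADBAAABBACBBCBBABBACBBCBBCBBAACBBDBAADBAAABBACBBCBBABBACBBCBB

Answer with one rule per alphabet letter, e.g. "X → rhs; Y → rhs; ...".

  step 0 ⇒ step 1: CDD ⇒ DB·ABB·ABB
    C ↦ DB
    D ↦ ABB
    A ↦ CBB  (constrained at step 1)
    B ↦ A  (constrained at step 1)

A->CBB, B->A, C->DB, D->ABB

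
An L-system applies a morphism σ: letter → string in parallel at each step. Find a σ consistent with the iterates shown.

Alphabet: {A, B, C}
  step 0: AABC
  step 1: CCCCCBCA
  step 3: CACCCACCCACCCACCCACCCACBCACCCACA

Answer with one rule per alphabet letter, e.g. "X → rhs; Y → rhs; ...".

  step 0 ⇒ step 1: AABC ⇒ CC·CC·CB·CA
    A ↦ CC
    B ↦ CB
    C ↦ CA

A->CC, B->CB, C->CA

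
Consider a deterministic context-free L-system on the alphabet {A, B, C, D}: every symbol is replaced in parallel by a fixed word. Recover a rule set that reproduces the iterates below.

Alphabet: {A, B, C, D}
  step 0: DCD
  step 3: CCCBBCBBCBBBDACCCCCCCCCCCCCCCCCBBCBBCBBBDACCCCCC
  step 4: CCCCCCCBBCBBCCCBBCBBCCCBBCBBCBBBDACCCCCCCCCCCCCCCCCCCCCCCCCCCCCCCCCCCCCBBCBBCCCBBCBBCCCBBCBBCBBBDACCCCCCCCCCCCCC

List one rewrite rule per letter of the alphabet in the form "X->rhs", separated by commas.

  step 3 ⇒ step 4: CCCBBCBBCBBBDACCCCCCCCCCCCCCCCCBBCBBCBBBDACCCCCC ⇒ CC·CC·CC·CBB·CBB·CC·CBB·CBB·CC·CBB·CBB·CBB·BDA·CC·CC·CC·CC·CC·CC·CC·CC·CC·CC·CC·CC·CC·CC·CC·CC·CC·CC·CBB·CBB·CC·CBB·CBB·CC·CBB·CBB·CBB·BDA·CC·CC·CC·CC·CC·CC·CC
    A ↦ CC
    B ↦ CBB
    C ↦ CC
    D ↦ BDA

A->CC, B->CBB, C->CC, D->BDA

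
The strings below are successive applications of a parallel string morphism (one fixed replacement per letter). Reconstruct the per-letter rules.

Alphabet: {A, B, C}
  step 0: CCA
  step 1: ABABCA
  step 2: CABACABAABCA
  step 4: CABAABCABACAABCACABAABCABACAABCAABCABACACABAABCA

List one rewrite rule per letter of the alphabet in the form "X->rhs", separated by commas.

  step 1 ⇒ step 2: ABABCA ⇒ CA·BA·CA·BA·AB·CA
    A ↦ CA
    B ↦ BA
    C ↦ AB

A->CA, B->BA, C->AB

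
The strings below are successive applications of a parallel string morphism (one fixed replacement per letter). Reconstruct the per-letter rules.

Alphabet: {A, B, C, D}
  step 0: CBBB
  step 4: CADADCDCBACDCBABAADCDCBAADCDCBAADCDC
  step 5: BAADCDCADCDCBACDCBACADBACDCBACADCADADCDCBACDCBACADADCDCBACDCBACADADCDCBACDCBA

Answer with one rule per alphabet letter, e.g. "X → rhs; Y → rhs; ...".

  step 4 ⇒ step 5: CADADCDCBACDCBABAADCDCBAADCDCBAADCDC ⇒ BA·AD·CDC·AD·CDC·BA·CDC·BA·C·AD·BA·CDC·BA·C·AD·C·AD·AD·CDC·BA·CDC·BA·C·AD·AD·CDC·BA·CDC·BA·C·AD·AD·CDC·BA·CDC·BA
    A ↦ AD
    B ↦ C
    C ↦ BA
    D ↦ CDC

A->AD, B->C, C->BA, D->CDC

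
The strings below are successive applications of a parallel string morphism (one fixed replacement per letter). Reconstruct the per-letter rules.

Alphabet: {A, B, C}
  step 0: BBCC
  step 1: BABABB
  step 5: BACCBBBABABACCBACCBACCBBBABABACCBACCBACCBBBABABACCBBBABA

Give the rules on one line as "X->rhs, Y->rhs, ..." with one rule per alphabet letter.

  step 0 ⇒ step 1: BBCC ⇒ BA·BA·B·B
    B ↦ BA
    C ↦ B
    A ↦ CC  (constrained at step 1)

A->CC, B->BA, C->B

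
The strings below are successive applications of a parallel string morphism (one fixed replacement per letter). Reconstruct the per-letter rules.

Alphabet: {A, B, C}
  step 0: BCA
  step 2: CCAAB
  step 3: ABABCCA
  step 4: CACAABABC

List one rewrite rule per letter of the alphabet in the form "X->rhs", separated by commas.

A->C, B->A, C->AB

  step 3 ⇒ step 4: ABABCCA ⇒ C·A·C·A·AB·AB·C
    A ↦ C
    B ↦ A
    C ↦ AB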